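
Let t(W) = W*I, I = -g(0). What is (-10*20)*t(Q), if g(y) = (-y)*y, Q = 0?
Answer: 0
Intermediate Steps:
g(y) = -y**2
I = 0 (I = -(-1)*0**2 = -(-1)*0 = -1*0 = 0)
t(W) = 0 (t(W) = W*0 = 0)
(-10*20)*t(Q) = -10*20*0 = -200*0 = 0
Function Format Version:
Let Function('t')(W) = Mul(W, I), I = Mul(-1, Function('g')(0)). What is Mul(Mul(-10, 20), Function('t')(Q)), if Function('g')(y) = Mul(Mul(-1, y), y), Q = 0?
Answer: 0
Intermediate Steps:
Function('g')(y) = Mul(-1, Pow(y, 2))
I = 0 (I = Mul(-1, Mul(-1, Pow(0, 2))) = Mul(-1, Mul(-1, 0)) = Mul(-1, 0) = 0)
Function('t')(W) = 0 (Function('t')(W) = Mul(W, 0) = 0)
Mul(Mul(-10, 20), Function('t')(Q)) = Mul(Mul(-10, 20), 0) = Mul(-200, 0) = 0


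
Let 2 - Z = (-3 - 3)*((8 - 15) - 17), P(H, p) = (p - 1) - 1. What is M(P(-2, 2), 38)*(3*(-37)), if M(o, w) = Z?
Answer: 15762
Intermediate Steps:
P(H, p) = -2 + p (P(H, p) = (-1 + p) - 1 = -2 + p)
Z = -142 (Z = 2 - (-3 - 3)*((8 - 15) - 17) = 2 - (-6)*(-7 - 17) = 2 - (-6)*(-24) = 2 - 1*144 = 2 - 144 = -142)
M(o, w) = -142
M(P(-2, 2), 38)*(3*(-37)) = -426*(-37) = -142*(-111) = 15762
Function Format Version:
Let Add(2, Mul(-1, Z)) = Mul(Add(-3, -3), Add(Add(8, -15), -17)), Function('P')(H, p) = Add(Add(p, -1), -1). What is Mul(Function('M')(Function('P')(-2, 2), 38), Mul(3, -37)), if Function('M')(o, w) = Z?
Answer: 15762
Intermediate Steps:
Function('P')(H, p) = Add(-2, p) (Function('P')(H, p) = Add(Add(-1, p), -1) = Add(-2, p))
Z = -142 (Z = Add(2, Mul(-1, Mul(Add(-3, -3), Add(Add(8, -15), -17)))) = Add(2, Mul(-1, Mul(-6, Add(-7, -17)))) = Add(2, Mul(-1, Mul(-6, -24))) = Add(2, Mul(-1, 144)) = Add(2, -144) = -142)
Function('M')(o, w) = -142
Mul(Function('M')(Function('P')(-2, 2), 38), Mul(3, -37)) = Mul(-142, Mul(3, -37)) = Mul(-142, -111) = 15762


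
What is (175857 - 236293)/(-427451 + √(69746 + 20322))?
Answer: 890807884/6300491977 + 4168*√22517/6300491977 ≈ 0.14149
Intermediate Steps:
(175857 - 236293)/(-427451 + √(69746 + 20322)) = -60436/(-427451 + √90068) = -60436/(-427451 + 2*√22517)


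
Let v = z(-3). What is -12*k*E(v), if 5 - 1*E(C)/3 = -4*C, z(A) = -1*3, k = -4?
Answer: -1008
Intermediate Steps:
z(A) = -3
v = -3
E(C) = 15 + 12*C (E(C) = 15 - (-12)*C = 15 + 12*C)
-12*k*E(v) = -(-48)*(15 + 12*(-3)) = -(-48)*(15 - 36) = -(-48)*(-21) = -12*84 = -1008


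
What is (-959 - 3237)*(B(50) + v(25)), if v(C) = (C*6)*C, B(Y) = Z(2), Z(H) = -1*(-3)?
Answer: -15747588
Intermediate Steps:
Z(H) = 3
B(Y) = 3
v(C) = 6*C² (v(C) = (6*C)*C = 6*C²)
(-959 - 3237)*(B(50) + v(25)) = (-959 - 3237)*(3 + 6*25²) = -4196*(3 + 6*625) = -4196*(3 + 3750) = -4196*3753 = -15747588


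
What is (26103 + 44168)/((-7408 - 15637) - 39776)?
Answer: -70271/62821 ≈ -1.1186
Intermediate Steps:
(26103 + 44168)/((-7408 - 15637) - 39776) = 70271/(-23045 - 39776) = 70271/(-62821) = 70271*(-1/62821) = -70271/62821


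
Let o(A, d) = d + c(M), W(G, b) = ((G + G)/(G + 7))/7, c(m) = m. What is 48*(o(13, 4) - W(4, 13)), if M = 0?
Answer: 14400/77 ≈ 187.01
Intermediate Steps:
W(G, b) = 2*G/(7*(7 + G)) (W(G, b) = ((2*G)/(7 + G))*(⅐) = (2*G/(7 + G))*(⅐) = 2*G/(7*(7 + G)))
o(A, d) = d (o(A, d) = d + 0 = d)
48*(o(13, 4) - W(4, 13)) = 48*(4 - 2*4/(7*(7 + 4))) = 48*(4 - 2*4/(7*11)) = 48*(4 - 1*8/77) = 48*(4 - 8/77) = 48*(300/77) = 14400/77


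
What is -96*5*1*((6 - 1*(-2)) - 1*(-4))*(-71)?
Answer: 408960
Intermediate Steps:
-96*5*1*((6 - 1*(-2)) - 1*(-4))*(-71) = -480*((6 + 2) + 4)*(-71) = -480*(8 + 4)*(-71) = -480*12*(-71) = -96*60*(-71) = -5760*(-71) = 408960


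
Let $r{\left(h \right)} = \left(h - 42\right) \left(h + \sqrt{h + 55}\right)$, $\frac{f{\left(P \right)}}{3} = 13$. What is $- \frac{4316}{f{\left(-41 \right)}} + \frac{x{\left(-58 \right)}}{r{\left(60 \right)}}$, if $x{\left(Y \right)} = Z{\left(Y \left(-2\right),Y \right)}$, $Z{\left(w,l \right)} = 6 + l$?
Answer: $- \frac{231508}{2091} + \frac{26 \sqrt{115}}{31365} \approx -110.71$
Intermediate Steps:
$f{\left(P \right)} = 39$ ($f{\left(P \right)} = 3 \cdot 13 = 39$)
$x{\left(Y \right)} = 6 + Y$
$r{\left(h \right)} = \left(-42 + h\right) \left(h + \sqrt{55 + h}\right)$
$- \frac{4316}{f{\left(-41 \right)}} + \frac{x{\left(-58 \right)}}{r{\left(60 \right)}} = - \frac{4316}{39} + \frac{6 - 58}{60^{2} - 2520 - 42 \sqrt{55 + 60} + 60 \sqrt{55 + 60}} = \left(-4316\right) \frac{1}{39} - \frac{52}{3600 - 2520 - 42 \sqrt{115} + 60 \sqrt{115}} = - \frac{332}{3} - \frac{52}{1080 + 18 \sqrt{115}}$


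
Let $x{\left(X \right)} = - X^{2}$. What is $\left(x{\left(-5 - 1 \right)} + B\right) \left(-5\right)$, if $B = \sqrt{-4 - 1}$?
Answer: $180 - 5 i \sqrt{5} \approx 180.0 - 11.18 i$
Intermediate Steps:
$B = i \sqrt{5}$ ($B = \sqrt{-5} = i \sqrt{5} \approx 2.2361 i$)
$\left(x{\left(-5 - 1 \right)} + B\right) \left(-5\right) = \left(- \left(-5 - 1\right)^{2} + i \sqrt{5}\right) \left(-5\right) = \left(- \left(-6\right)^{2} + i \sqrt{5}\right) \left(-5\right) = \left(\left(-1\right) 36 + i \sqrt{5}\right) \left(-5\right) = \left(-36 + i \sqrt{5}\right) \left(-5\right) = 180 - 5 i \sqrt{5}$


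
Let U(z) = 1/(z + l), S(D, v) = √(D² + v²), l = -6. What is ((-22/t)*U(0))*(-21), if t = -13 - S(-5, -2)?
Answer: 143/20 - 11*√29/20 ≈ 4.1882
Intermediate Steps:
U(z) = 1/(-6 + z) (U(z) = 1/(z - 6) = 1/(-6 + z))
t = -13 - √29 (t = -13 - √((-5)² + (-2)²) = -13 - √(25 + 4) = -13 - √29 ≈ -18.385)
((-22/t)*U(0))*(-21) = ((-22/(-13 - √29))/(-6 + 0))*(-21) = (-22/(-13 - √29)/(-6))*(-21) = (-22/(-13 - √29)*(-⅙))*(-21) = (11/(3*(-13 - √29)))*(-21) = -77/(-13 - √29)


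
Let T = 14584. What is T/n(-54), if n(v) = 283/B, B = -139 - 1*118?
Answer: -3748088/283 ≈ -13244.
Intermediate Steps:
B = -257 (B = -139 - 118 = -257)
n(v) = -283/257 (n(v) = 283/(-257) = 283*(-1/257) = -283/257)
T/n(-54) = 14584/(-283/257) = 14584*(-257/283) = -3748088/283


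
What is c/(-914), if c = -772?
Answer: 386/457 ≈ 0.84464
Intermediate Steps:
c/(-914) = -772/(-914) = -772*(-1/914) = 386/457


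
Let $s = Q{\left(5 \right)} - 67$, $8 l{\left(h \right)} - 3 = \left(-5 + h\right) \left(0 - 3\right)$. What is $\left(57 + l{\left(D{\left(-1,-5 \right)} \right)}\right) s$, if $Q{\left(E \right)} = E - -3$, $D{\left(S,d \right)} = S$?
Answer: $- \frac{28143}{8} \approx -3517.9$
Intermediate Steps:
$Q{\left(E \right)} = 3 + E$ ($Q{\left(E \right)} = E + 3 = 3 + E$)
$l{\left(h \right)} = \frac{9}{4} - \frac{3 h}{8}$ ($l{\left(h \right)} = \frac{3}{8} + \frac{\left(-5 + h\right) \left(0 - 3\right)}{8} = \frac{3}{8} + \frac{\left(-5 + h\right) \left(-3\right)}{8} = \frac{3}{8} + \frac{15 - 3 h}{8} = \frac{3}{8} - \left(- \frac{15}{8} + \frac{3 h}{8}\right) = \frac{9}{4} - \frac{3 h}{8}$)
$s = -59$ ($s = \left(3 + 5\right) - 67 = 8 - 67 = -59$)
$\left(57 + l{\left(D{\left(-1,-5 \right)} \right)}\right) s = \left(57 + \left(\frac{9}{4} - - \frac{3}{8}\right)\right) \left(-59\right) = \left(57 + \left(\frac{9}{4} + \frac{3}{8}\right)\right) \left(-59\right) = \left(57 + \frac{21}{8}\right) \left(-59\right) = \frac{477}{8} \left(-59\right) = - \frac{28143}{8}$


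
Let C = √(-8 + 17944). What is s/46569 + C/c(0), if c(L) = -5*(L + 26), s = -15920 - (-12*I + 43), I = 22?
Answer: -5233/15523 - 2*√1121/65 ≈ -1.3673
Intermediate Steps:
s = -15699 (s = -15920 - (-12*22 + 43) = -15920 - (-264 + 43) = -15920 - 1*(-221) = -15920 + 221 = -15699)
C = 4*√1121 (C = √17936 = 4*√1121 ≈ 133.93)
c(L) = -130 - 5*L (c(L) = -5*(26 + L) = -130 - 5*L)
s/46569 + C/c(0) = -15699/46569 + (4*√1121)/(-130 - 5*0) = -15699*1/46569 + (4*√1121)/(-130 + 0) = -5233/15523 + (4*√1121)/(-130) = -5233/15523 + (4*√1121)*(-1/130) = -5233/15523 - 2*√1121/65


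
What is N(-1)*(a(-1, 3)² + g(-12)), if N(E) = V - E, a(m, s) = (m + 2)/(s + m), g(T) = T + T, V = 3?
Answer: -95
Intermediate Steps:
g(T) = 2*T
a(m, s) = (2 + m)/(m + s)
N(E) = 3 - E
N(-1)*(a(-1, 3)² + g(-12)) = (3 - 1*(-1))*(((2 - 1)/(-1 + 3))² + 2*(-12)) = (3 + 1)*((1/2)² - 24) = 4*(((½)*1)² - 24) = 4*((½)² - 24) = 4*(¼ - 24) = 4*(-95/4) = -95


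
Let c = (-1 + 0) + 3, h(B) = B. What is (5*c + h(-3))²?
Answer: 49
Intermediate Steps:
c = 2 (c = -1 + 3 = 2)
(5*c + h(-3))² = (5*2 - 3)² = (10 - 3)² = 7² = 49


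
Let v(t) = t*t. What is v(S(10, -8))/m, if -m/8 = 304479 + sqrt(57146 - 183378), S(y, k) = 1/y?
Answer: I/(800*(-304479*I + 2*sqrt(31558))) ≈ -4.1054e-9 + 4.7905e-12*I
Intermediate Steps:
S(y, k) = 1/y
v(t) = t**2
m = -2435832 - 16*I*sqrt(31558) (m = -8*(304479 + sqrt(57146 - 183378)) = -8*(304479 + sqrt(-126232)) = -8*(304479 + 2*I*sqrt(31558)) = -2435832 - 16*I*sqrt(31558) ≈ -2.4358e+6 - 2842.3*I)
v(S(10, -8))/m = (1/10)**2/(-2435832 - 16*I*sqrt(31558)) = 1/(100*(-2435832 - 16*I*sqrt(31558)))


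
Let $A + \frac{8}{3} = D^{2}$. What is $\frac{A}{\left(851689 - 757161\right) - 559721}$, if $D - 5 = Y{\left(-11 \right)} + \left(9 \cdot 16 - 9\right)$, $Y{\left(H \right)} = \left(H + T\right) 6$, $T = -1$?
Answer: $- \frac{13864}{1395579} \approx -0.0099342$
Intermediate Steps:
$Y{\left(H \right)} = -6 + 6 H$ ($Y{\left(H \right)} = \left(H - 1\right) 6 = \left(-1 + H\right) 6 = -6 + 6 H$)
$D = 68$ ($D = 5 + \left(\left(-6 + 6 \left(-11\right)\right) + \left(9 \cdot 16 - 9\right)\right) = 5 + \left(\left(-6 - 66\right) + \left(144 - 9\right)\right) = 5 + \left(-72 + 135\right) = 5 + 63 = 68$)
$A = \frac{13864}{3}$ ($A = - \frac{8}{3} + 68^{2} = - \frac{8}{3} + 4624 = \frac{13864}{3} \approx 4621.3$)
$\frac{A}{\left(851689 - 757161\right) - 559721} = \frac{13864}{3 \left(\left(851689 - 757161\right) - 559721\right)} = \frac{13864}{3 \left(94528 - 559721\right)} = \frac{13864}{3 \left(-465193\right)} = \frac{13864}{3} \left(- \frac{1}{465193}\right) = - \frac{13864}{1395579}$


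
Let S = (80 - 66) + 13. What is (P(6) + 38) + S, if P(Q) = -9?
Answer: 56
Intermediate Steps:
S = 27 (S = 14 + 13 = 27)
(P(6) + 38) + S = (-9 + 38) + 27 = 29 + 27 = 56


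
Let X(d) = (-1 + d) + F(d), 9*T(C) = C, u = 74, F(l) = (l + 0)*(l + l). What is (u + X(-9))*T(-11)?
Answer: -2486/9 ≈ -276.22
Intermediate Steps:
F(l) = 2*l² (F(l) = l*(2*l) = 2*l²)
T(C) = C/9
X(d) = -1 + d + 2*d² (X(d) = (-1 + d) + 2*d² = -1 + d + 2*d²)
(u + X(-9))*T(-11) = (74 + (-1 - 9 + 2*(-9)²))*((⅑)*(-11)) = (74 + (-1 - 9 + 2*81))*(-11/9) = (74 + (-1 - 9 + 162))*(-11/9) = (74 + 152)*(-11/9) = 226*(-11/9) = -2486/9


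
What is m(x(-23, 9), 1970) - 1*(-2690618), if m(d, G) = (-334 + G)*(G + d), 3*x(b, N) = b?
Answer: 17702986/3 ≈ 5.9010e+6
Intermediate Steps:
x(b, N) = b/3
m(x(-23, 9), 1970) - 1*(-2690618) = (1970**2 - 334*1970 - 334*(-23)/3 + 1970*((1/3)*(-23))) - 1*(-2690618) = (3880900 - 657980 - 334*(-23/3) + 1970*(-23/3)) + 2690618 = (3880900 - 657980 + 7682/3 - 45310/3) + 2690618 = 9631132/3 + 2690618 = 17702986/3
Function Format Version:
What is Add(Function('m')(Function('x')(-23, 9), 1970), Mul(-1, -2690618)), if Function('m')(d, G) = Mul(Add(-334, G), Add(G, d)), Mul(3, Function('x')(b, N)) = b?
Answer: Rational(17702986, 3) ≈ 5.9010e+6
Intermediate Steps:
Function('x')(b, N) = Mul(Rational(1, 3), b)
Add(Function('m')(Function('x')(-23, 9), 1970), Mul(-1, -2690618)) = Add(Add(Pow(1970, 2), Mul(-334, 1970), Mul(-334, Mul(Rational(1, 3), -23)), Mul(1970, Mul(Rational(1, 3), -23))), Mul(-1, -2690618)) = Add(Add(3880900, -657980, Mul(-334, Rational(-23, 3)), Mul(1970, Rational(-23, 3))), 2690618) = Add(Add(3880900, -657980, Rational(7682, 3), Rational(-45310, 3)), 2690618) = Add(Rational(9631132, 3), 2690618) = Rational(17702986, 3)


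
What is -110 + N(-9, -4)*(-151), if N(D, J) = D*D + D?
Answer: -10982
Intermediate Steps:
N(D, J) = D + D² (N(D, J) = D² + D = D + D²)
-110 + N(-9, -4)*(-151) = -110 - 9*(1 - 9)*(-151) = -110 - 9*(-8)*(-151) = -110 + 72*(-151) = -110 - 10872 = -10982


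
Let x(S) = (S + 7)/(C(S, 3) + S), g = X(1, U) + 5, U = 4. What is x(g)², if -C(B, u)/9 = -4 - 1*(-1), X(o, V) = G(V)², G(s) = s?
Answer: 49/144 ≈ 0.34028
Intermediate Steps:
X(o, V) = V²
C(B, u) = 27 (C(B, u) = -9*(-4 - 1*(-1)) = -9*(-4 + 1) = -9*(-3) = 27)
g = 21 (g = 4² + 5 = 16 + 5 = 21)
x(S) = (7 + S)/(27 + S) (x(S) = (S + 7)/(27 + S) = (7 + S)/(27 + S))
x(g)² = ((7 + 21)/(27 + 21))² = (28/48)² = ((1/48)*28)² = (7/12)² = 49/144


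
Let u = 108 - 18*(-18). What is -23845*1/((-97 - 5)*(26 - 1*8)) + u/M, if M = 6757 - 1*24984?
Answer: 433829663/33464772 ≈ 12.964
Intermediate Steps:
M = -18227 (M = 6757 - 24984 = -18227)
u = 432 (u = 108 + 324 = 432)
-23845*1/((-97 - 5)*(26 - 1*8)) + u/M = -23845*1/((-97 - 5)*(26 - 1*8)) + 432/(-18227) = -23845*(-1/(102*(26 - 8))) + 432*(-1/18227) = -23845/(18*(-102)) - 432/18227 = -23845/(-1836) - 432/18227 = -23845*(-1/1836) - 432/18227 = 23845/1836 - 432/18227 = 433829663/33464772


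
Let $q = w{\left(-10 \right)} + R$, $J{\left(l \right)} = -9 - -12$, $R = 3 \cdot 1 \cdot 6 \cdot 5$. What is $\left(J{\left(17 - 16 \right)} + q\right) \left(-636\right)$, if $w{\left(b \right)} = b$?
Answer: $-52788$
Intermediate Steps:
$R = 90$ ($R = 3 \cdot 6 \cdot 5 = 18 \cdot 5 = 90$)
$J{\left(l \right)} = 3$ ($J{\left(l \right)} = -9 + 12 = 3$)
$q = 80$ ($q = -10 + 90 = 80$)
$\left(J{\left(17 - 16 \right)} + q\right) \left(-636\right) = \left(3 + 80\right) \left(-636\right) = 83 \left(-636\right) = -52788$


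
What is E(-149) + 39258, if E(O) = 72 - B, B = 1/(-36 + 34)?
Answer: 78661/2 ≈ 39331.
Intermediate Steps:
B = -½ (B = 1/(-2) = -½ ≈ -0.50000)
E(O) = 145/2 (E(O) = 72 - 1*(-½) = 72 + ½ = 145/2)
E(-149) + 39258 = 145/2 + 39258 = 78661/2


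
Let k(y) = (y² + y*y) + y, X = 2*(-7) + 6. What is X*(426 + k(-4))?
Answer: -3632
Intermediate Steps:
X = -8 (X = -14 + 6 = -8)
k(y) = y + 2*y² (k(y) = (y² + y²) + y = 2*y² + y = y + 2*y²)
X*(426 + k(-4)) = -8*(426 - 4*(1 + 2*(-4))) = -8*(426 - 4*(1 - 8)) = -8*(426 - 4*(-7)) = -8*(426 + 28) = -8*454 = -3632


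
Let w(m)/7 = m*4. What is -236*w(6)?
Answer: -39648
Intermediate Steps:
w(m) = 28*m (w(m) = 7*(m*4) = 7*(4*m) = 28*m)
-236*w(6) = -6608*6 = -236*168 = -39648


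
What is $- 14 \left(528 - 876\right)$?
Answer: $4872$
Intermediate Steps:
$- 14 \left(528 - 876\right) = \left(-14\right) \left(-348\right) = 4872$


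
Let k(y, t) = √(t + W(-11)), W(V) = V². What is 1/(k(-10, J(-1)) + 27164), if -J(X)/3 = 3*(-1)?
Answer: 13582/368941383 - √130/737882766 ≈ 3.6798e-5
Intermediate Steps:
J(X) = 9 (J(X) = -9*(-1) = -3*(-3) = 9)
k(y, t) = √(121 + t) (k(y, t) = √(t + (-11)²) = √(t + 121) = √(121 + t))
1/(k(-10, J(-1)) + 27164) = 1/(√(121 + 9) + 27164) = 1/(√130 + 27164) = 1/(27164 + √130)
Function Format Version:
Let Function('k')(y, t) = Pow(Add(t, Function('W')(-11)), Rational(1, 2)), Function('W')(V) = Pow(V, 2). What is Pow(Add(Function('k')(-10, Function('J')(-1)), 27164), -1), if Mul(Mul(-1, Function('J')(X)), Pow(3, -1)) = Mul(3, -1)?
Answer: Add(Rational(13582, 368941383), Mul(Rational(-1, 737882766), Pow(130, Rational(1, 2)))) ≈ 3.6798e-5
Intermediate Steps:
Function('J')(X) = 9 (Function('J')(X) = Mul(-3, Mul(3, -1)) = Mul(-3, -3) = 9)
Function('k')(y, t) = Pow(Add(121, t), Rational(1, 2)) (Function('k')(y, t) = Pow(Add(t, Pow(-11, 2)), Rational(1, 2)) = Pow(Add(t, 121), Rational(1, 2)) = Pow(Add(121, t), Rational(1, 2)))
Pow(Add(Function('k')(-10, Function('J')(-1)), 27164), -1) = Pow(Add(Pow(Add(121, 9), Rational(1, 2)), 27164), -1) = Pow(Add(Pow(130, Rational(1, 2)), 27164), -1) = Pow(Add(27164, Pow(130, Rational(1, 2))), -1)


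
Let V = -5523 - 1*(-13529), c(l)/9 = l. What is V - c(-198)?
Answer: 9788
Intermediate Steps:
c(l) = 9*l
V = 8006 (V = -5523 + 13529 = 8006)
V - c(-198) = 8006 - 9*(-198) = 8006 - 1*(-1782) = 8006 + 1782 = 9788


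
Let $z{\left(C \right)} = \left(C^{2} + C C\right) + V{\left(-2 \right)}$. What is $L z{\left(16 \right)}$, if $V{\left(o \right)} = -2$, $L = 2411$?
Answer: $1229610$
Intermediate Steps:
$z{\left(C \right)} = -2 + 2 C^{2}$ ($z{\left(C \right)} = \left(C^{2} + C C\right) - 2 = \left(C^{2} + C^{2}\right) - 2 = 2 C^{2} - 2 = -2 + 2 C^{2}$)
$L z{\left(16 \right)} = 2411 \left(-2 + 2 \cdot 16^{2}\right) = 2411 \left(-2 + 2 \cdot 256\right) = 2411 \left(-2 + 512\right) = 2411 \cdot 510 = 1229610$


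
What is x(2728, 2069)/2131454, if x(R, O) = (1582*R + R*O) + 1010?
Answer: 383113/81979 ≈ 4.6733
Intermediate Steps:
x(R, O) = 1010 + 1582*R + O*R (x(R, O) = (1582*R + O*R) + 1010 = 1010 + 1582*R + O*R)
x(2728, 2069)/2131454 = (1010 + 1582*2728 + 2069*2728)/2131454 = (1010 + 4315696 + 5644232)*(1/2131454) = 9960938*(1/2131454) = 383113/81979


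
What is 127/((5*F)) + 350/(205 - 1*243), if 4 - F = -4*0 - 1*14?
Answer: -13337/1710 ≈ -7.7994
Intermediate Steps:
F = 18 (F = 4 - (-4*0 - 1*14) = 4 - (0 - 14) = 4 - 1*(-14) = 4 + 14 = 18)
127/((5*F)) + 350/(205 - 1*243) = 127/((5*18)) + 350/(205 - 1*243) = 127/90 + 350/(205 - 243) = 127*(1/90) + 350/(-38) = 127/90 + 350*(-1/38) = 127/90 - 175/19 = -13337/1710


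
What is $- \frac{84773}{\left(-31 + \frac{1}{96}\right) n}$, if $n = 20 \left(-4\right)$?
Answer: $- \frac{508638}{14875} \approx -34.194$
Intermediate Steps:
$n = -80$
$- \frac{84773}{\left(-31 + \frac{1}{96}\right) n} = - \frac{84773}{\left(-31 + \frac{1}{96}\right) \left(-80\right)} = - \frac{84773}{\left(- \frac{2975}{96}\right) \left(-80\right)} = - \frac{84773}{\frac{14875}{6}} = \left(-84773\right) \frac{6}{14875} = - \frac{508638}{14875}$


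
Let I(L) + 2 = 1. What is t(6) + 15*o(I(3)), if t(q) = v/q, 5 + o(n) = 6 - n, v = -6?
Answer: 29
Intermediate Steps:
I(L) = -1 (I(L) = -2 + 1 = -1)
o(n) = 1 - n (o(n) = -5 + (6 - n) = 1 - n)
t(q) = -6/q
t(6) + 15*o(I(3)) = -6/6 + 15*(1 - 1*(-1)) = -6*⅙ + 15*(1 + 1) = -1 + 15*2 = -1 + 30 = 29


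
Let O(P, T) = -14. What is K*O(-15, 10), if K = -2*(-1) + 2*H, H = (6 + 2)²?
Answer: -1820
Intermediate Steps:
H = 64 (H = 8² = 64)
K = 130 (K = -2*(-1) + 2*64 = 2 + 128 = 130)
K*O(-15, 10) = 130*(-14) = -1820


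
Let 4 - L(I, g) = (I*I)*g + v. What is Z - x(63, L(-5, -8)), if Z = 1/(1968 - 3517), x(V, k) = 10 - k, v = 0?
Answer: 300505/1549 ≈ 194.00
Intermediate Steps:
L(I, g) = 4 - g*I² (L(I, g) = 4 - ((I*I)*g + 0) = 4 - (I²*g + 0) = 4 - (g*I² + 0) = 4 - g*I²)
Z = -1/1549 (Z = 1/(-1549) = -1/1549 ≈ -0.00064558)
Z - x(63, L(-5, -8)) = -1/1549 - (10 - (4 - 1*(-8)*(-5)²)) = -1/1549 - (10 - (4 - 1*(-8)*25)) = -1/1549 - (10 - (4 + 200)) = -1/1549 - (10 - 1*204) = -1/1549 - (10 - 204) = -1/1549 - 1*(-194) = -1/1549 + 194 = 300505/1549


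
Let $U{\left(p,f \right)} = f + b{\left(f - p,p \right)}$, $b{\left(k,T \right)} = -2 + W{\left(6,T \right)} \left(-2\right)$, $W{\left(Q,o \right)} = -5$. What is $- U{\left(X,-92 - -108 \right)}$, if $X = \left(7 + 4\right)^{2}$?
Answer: $-24$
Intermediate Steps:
$X = 121$ ($X = 11^{2} = 121$)
$b{\left(k,T \right)} = 8$ ($b{\left(k,T \right)} = -2 - -10 = -2 + 10 = 8$)
$U{\left(p,f \right)} = 8 + f$ ($U{\left(p,f \right)} = f + 8 = 8 + f$)
$- U{\left(X,-92 - -108 \right)} = - (8 - -16) = - (8 + \left(-92 + 108\right)) = - (8 + 16) = \left(-1\right) 24 = -24$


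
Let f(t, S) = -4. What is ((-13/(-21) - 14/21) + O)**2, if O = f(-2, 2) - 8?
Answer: 64009/441 ≈ 145.15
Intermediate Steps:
O = -12 (O = -4 - 8 = -12)
((-13/(-21) - 14/21) + O)**2 = ((-13/(-21) - 14/21) - 12)**2 = ((-13*(-1/21) - 14*1/21) - 12)**2 = ((13/21 - 2/3) - 12)**2 = (-1/21 - 12)**2 = (-253/21)**2 = 64009/441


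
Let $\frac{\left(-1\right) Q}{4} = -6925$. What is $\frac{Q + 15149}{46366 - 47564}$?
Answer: $- \frac{42849}{1198} \approx -35.767$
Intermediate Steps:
$Q = 27700$ ($Q = \left(-4\right) \left(-6925\right) = 27700$)
$\frac{Q + 15149}{46366 - 47564} = \frac{27700 + 15149}{46366 - 47564} = \frac{42849}{-1198} = 42849 \left(- \frac{1}{1198}\right) = - \frac{42849}{1198}$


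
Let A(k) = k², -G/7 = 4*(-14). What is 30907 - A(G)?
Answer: -122757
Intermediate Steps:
G = 392 (G = -28*(-14) = -7*(-56) = 392)
30907 - A(G) = 30907 - 1*392² = 30907 - 1*153664 = 30907 - 153664 = -122757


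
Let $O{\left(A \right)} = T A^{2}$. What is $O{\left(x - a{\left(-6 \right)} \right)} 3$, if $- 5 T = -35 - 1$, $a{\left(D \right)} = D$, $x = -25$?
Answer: $\frac{38988}{5} \approx 7797.6$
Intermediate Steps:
$T = \frac{36}{5}$ ($T = - \frac{-35 - 1}{5} = \left(- \frac{1}{5}\right) \left(-36\right) = \frac{36}{5} \approx 7.2$)
$O{\left(A \right)} = \frac{36 A^{2}}{5}$
$O{\left(x - a{\left(-6 \right)} \right)} 3 = \frac{36 \left(-25 - -6\right)^{2}}{5} \cdot 3 = \frac{36 \left(-25 + 6\right)^{2}}{5} \cdot 3 = \frac{36 \left(-19\right)^{2}}{5} \cdot 3 = \frac{36}{5} \cdot 361 \cdot 3 = \frac{12996}{5} \cdot 3 = \frac{38988}{5}$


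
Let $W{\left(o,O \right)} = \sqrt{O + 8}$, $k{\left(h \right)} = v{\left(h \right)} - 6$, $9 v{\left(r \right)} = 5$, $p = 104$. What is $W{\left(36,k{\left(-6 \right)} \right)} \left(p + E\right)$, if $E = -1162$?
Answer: $- \frac{1058 \sqrt{23}}{3} \approx -1691.3$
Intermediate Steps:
$v{\left(r \right)} = \frac{5}{9}$ ($v{\left(r \right)} = \frac{1}{9} \cdot 5 = \frac{5}{9}$)
$k{\left(h \right)} = - \frac{49}{9}$ ($k{\left(h \right)} = \frac{5}{9} - 6 = - \frac{49}{9}$)
$W{\left(o,O \right)} = \sqrt{8 + O}$
$W{\left(36,k{\left(-6 \right)} \right)} \left(p + E\right) = \sqrt{8 - \frac{49}{9}} \left(104 - 1162\right) = \sqrt{\frac{23}{9}} \left(-1058\right) = \frac{\sqrt{23}}{3} \left(-1058\right) = - \frac{1058 \sqrt{23}}{3}$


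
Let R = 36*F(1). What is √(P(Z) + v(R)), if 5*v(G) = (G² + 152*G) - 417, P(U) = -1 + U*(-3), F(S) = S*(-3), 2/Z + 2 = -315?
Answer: 56*I*√828955/1585 ≈ 32.168*I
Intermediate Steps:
Z = -2/317 (Z = 2/(-2 - 315) = 2/(-317) = 2*(-1/317) = -2/317 ≈ -0.0063092)
F(S) = -3*S
P(U) = -1 - 3*U
R = -108 (R = 36*(-3*1) = 36*(-3) = -108)
v(G) = -417/5 + G²/5 + 152*G/5 (v(G) = ((G² + 152*G) - 417)/5 = (-417 + G² + 152*G)/5 = -417/5 + G²/5 + 152*G/5)
√(P(Z) + v(R)) = √((-1 - 3*(-2/317)) + (-417/5 + (⅕)*(-108)² + (152/5)*(-108))) = √((-1 + 6/317) + (-417/5 + (⅕)*11664 - 16416/5)) = √(-311/317 + (-417/5 + 11664/5 - 16416/5)) = √(-311/317 - 5169/5) = √(-1640128/1585) = 56*I*√828955/1585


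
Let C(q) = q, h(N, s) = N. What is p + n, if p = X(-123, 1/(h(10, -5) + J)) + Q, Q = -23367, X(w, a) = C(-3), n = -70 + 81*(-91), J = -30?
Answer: -30811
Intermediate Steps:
n = -7441 (n = -70 - 7371 = -7441)
X(w, a) = -3
p = -23370 (p = -3 - 23367 = -23370)
p + n = -23370 - 7441 = -30811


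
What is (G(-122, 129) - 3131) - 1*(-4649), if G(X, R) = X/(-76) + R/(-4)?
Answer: 113039/76 ≈ 1487.4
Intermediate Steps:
G(X, R) = -R/4 - X/76 (G(X, R) = X*(-1/76) + R*(-¼) = -X/76 - R/4 = -R/4 - X/76)
(G(-122, 129) - 3131) - 1*(-4649) = ((-¼*129 - 1/76*(-122)) - 3131) - 1*(-4649) = ((-129/4 + 61/38) - 3131) + 4649 = (-2329/76 - 3131) + 4649 = -240285/76 + 4649 = 113039/76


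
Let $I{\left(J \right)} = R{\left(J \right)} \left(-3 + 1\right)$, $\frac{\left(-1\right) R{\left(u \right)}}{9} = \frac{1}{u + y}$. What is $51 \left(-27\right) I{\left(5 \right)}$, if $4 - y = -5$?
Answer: $- \frac{12393}{7} \approx -1770.4$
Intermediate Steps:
$y = 9$ ($y = 4 - -5 = 4 + 5 = 9$)
$R{\left(u \right)} = - \frac{9}{9 + u}$ ($R{\left(u \right)} = - \frac{9}{u + 9} = - \frac{9}{9 + u}$)
$I{\left(J \right)} = \frac{18}{9 + J}$ ($I{\left(J \right)} = - \frac{9}{9 + J} \left(-3 + 1\right) = - \frac{9}{9 + J} \left(-2\right) = \frac{18}{9 + J}$)
$51 \left(-27\right) I{\left(5 \right)} = 51 \left(-27\right) \frac{18}{9 + 5} = - 1377 \cdot \frac{18}{14} = - 1377 \cdot 18 \cdot \frac{1}{14} = \left(-1377\right) \frac{9}{7} = - \frac{12393}{7}$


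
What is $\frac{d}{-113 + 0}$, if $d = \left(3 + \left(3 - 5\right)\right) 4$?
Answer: $- \frac{4}{113} \approx -0.035398$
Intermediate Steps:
$d = 4$ ($d = \left(3 + \left(3 - 5\right)\right) 4 = \left(3 - 2\right) 4 = 1 \cdot 4 = 4$)
$\frac{d}{-113 + 0} = \frac{4}{-113 + 0} = \frac{4}{-113} = 4 \left(- \frac{1}{113}\right) = - \frac{4}{113}$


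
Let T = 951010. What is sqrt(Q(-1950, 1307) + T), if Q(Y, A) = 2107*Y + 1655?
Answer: 3*I*sqrt(350665) ≈ 1776.5*I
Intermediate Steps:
Q(Y, A) = 1655 + 2107*Y
sqrt(Q(-1950, 1307) + T) = sqrt((1655 + 2107*(-1950)) + 951010) = sqrt((1655 - 4108650) + 951010) = sqrt(-4106995 + 951010) = sqrt(-3155985) = 3*I*sqrt(350665)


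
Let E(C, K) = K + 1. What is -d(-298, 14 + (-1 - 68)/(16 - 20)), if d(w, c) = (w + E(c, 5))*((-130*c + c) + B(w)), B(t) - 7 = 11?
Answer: -1171869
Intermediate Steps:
E(C, K) = 1 + K
B(t) = 18 (B(t) = 7 + 11 = 18)
d(w, c) = (6 + w)*(18 - 129*c) (d(w, c) = (w + (1 + 5))*((-130*c + c) + 18) = (w + 6)*(-129*c + 18) = (6 + w)*(18 - 129*c))
-d(-298, 14 + (-1 - 68)/(16 - 20)) = -(108 - 774*(14 + (-1 - 68)/(16 - 20)) + 18*(-298) - 129*(14 + (-1 - 68)/(16 - 20))*(-298)) = -(108 - 774*(14 - 69/(-4)) - 5364 - 129*(14 - 69/(-4))*(-298)) = -(108 - 774*(14 - 69*(-¼)) - 5364 - 129*(14 - 69*(-¼))*(-298)) = -(108 - 774*(14 + 69/4) - 5364 - 129*(14 + 69/4)*(-298)) = -(108 - 774*125/4 - 5364 - 129*125/4*(-298)) = -(108 - 48375/2 - 5364 + 2402625/2) = -1*1171869 = -1171869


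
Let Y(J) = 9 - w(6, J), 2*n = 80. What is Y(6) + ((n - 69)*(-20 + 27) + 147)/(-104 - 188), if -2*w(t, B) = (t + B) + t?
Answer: 1328/73 ≈ 18.192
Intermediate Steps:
n = 40 (n = (½)*80 = 40)
w(t, B) = -t - B/2 (w(t, B) = -((t + B) + t)/2 = -((B + t) + t)/2 = -(B + 2*t)/2 = -t - B/2)
Y(J) = 15 + J/2 (Y(J) = 9 - (-1*6 - J/2) = 9 - (-6 - J/2) = 9 + (6 + J/2) = 15 + J/2)
Y(6) + ((n - 69)*(-20 + 27) + 147)/(-104 - 188) = (15 + (½)*6) + ((40 - 69)*(-20 + 27) + 147)/(-104 - 188) = (15 + 3) + (-29*7 + 147)/(-292) = 18 + (-203 + 147)*(-1/292) = 18 - 56*(-1/292) = 18 + 14/73 = 1328/73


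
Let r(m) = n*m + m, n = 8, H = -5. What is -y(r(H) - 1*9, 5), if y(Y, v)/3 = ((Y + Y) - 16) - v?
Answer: 387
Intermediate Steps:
r(m) = 9*m (r(m) = 8*m + m = 9*m)
y(Y, v) = -48 - 3*v + 6*Y (y(Y, v) = 3*(((Y + Y) - 16) - v) = 3*((2*Y - 16) - v) = 3*((-16 + 2*Y) - v) = 3*(-16 - v + 2*Y) = -48 - 3*v + 6*Y)
-y(r(H) - 1*9, 5) = -(-48 - 3*5 + 6*(9*(-5) - 1*9)) = -(-48 - 15 + 6*(-45 - 9)) = -(-48 - 15 + 6*(-54)) = -(-48 - 15 - 324) = -1*(-387) = 387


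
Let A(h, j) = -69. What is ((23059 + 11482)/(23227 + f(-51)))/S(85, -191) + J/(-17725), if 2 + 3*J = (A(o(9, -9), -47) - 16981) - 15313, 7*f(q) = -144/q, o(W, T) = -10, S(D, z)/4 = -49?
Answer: 494724631789/823082084580 ≈ 0.60106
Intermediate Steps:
S(D, z) = -196 (S(D, z) = 4*(-49) = -196)
f(q) = -144/(7*q) (f(q) = (-144/q)/7 = -144/(7*q))
J = -32365/3 (J = -⅔ + ((-69 - 16981) - 15313)/3 = -⅔ + (-17050 - 15313)/3 = -⅔ + (⅓)*(-32363) = -⅔ - 32363/3 = -32365/3 ≈ -10788.)
((23059 + 11482)/(23227 + f(-51)))/S(85, -191) + J/(-17725) = ((23059 + 11482)/(23227 - 144/7/(-51)))/(-196) - 32365/3/(-17725) = (34541/(23227 - 144/7*(-1/51)))*(-1/196) - 32365/3*(-1/17725) = (34541/(23227 + 48/119))*(-1/196) + 6473/10635 = (34541/(2764061/119))*(-1/196) + 6473/10635 = (34541*(119/2764061))*(-1/196) + 6473/10635 = (4110379/2764061)*(-1/196) + 6473/10635 = -587197/77393708 + 6473/10635 = 494724631789/823082084580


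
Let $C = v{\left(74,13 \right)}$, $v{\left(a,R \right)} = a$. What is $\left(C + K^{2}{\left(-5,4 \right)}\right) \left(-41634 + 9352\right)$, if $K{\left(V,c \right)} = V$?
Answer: $-3195918$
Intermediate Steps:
$C = 74$
$\left(C + K^{2}{\left(-5,4 \right)}\right) \left(-41634 + 9352\right) = \left(74 + \left(-5\right)^{2}\right) \left(-41634 + 9352\right) = \left(74 + 25\right) \left(-32282\right) = 99 \left(-32282\right) = -3195918$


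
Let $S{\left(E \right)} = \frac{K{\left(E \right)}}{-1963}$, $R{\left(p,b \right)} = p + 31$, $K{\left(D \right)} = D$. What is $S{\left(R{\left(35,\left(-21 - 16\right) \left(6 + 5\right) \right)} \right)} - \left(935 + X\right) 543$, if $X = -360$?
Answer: $- \frac{612897741}{1963} \approx -3.1223 \cdot 10^{5}$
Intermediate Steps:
$R{\left(p,b \right)} = 31 + p$
$S{\left(E \right)} = - \frac{E}{1963}$ ($S{\left(E \right)} = \frac{E}{-1963} = E \left(- \frac{1}{1963}\right) = - \frac{E}{1963}$)
$S{\left(R{\left(35,\left(-21 - 16\right) \left(6 + 5\right) \right)} \right)} - \left(935 + X\right) 543 = - \frac{31 + 35}{1963} - \left(935 - 360\right) 543 = \left(- \frac{1}{1963}\right) 66 - 575 \cdot 543 = - \frac{66}{1963} - 312225 = - \frac{612897741}{1963}$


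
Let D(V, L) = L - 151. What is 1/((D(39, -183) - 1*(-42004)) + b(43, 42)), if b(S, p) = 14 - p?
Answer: 1/41642 ≈ 2.4014e-5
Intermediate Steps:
D(V, L) = -151 + L
1/((D(39, -183) - 1*(-42004)) + b(43, 42)) = 1/(((-151 - 183) - 1*(-42004)) + (14 - 1*42)) = 1/((-334 + 42004) + (14 - 42)) = 1/(41670 - 28) = 1/41642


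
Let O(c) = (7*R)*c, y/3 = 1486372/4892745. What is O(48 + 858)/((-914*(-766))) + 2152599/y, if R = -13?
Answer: 614482350914459157/260161177532 ≈ 2.3619e+6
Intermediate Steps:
y = 1486372/1630915 (y = 3*(1486372/4892745) = 1486372/1630915 ≈ 0.91137)
O(c) = -91*c (O(c) = (7*(-13))*c = -91*c)
O(48 + 858)/((-914*(-766))) + 2152599/y = (-91*(48 + 858))/((-914*(-766))) + 2152599/(1486372/1630915) = -91*906/700124 + 2152599*(1630915/1486372) = -82446*1/700124 + 3510705998085/1486372 = -41223/350062 + 3510705998085/1486372 = 614482350914459157/260161177532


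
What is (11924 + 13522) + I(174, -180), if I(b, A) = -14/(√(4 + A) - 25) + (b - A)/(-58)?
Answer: 590953507/23229 + 56*I*√11/801 ≈ 25440.0 + 0.23187*I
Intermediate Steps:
I(b, A) = -14/(-25 + √(4 + A)) - b/58 + A/58 (I(b, A) = -14/(-25 + √(4 + A)) + (b - A)*(-1/58) = -14/(-25 + √(4 + A)) + (-b/58 + A/58) = -14/(-25 + √(4 + A)) - b/58 + A/58)
(11924 + 13522) + I(174, -180) = (11924 + 13522) + (-812 - 25*(-180) + 25*174 - 180*√(4 - 180) - 1*174*√(4 - 180))/(58*(-25 + √(4 - 180))) = 25446 + (-812 + 4500 + 4350 - 720*I*√11 - 1*174*√(-176))/(58*(-25 + √(-176))) = 25446 + (-812 + 4500 + 4350 - 720*I*√11 - 1*174*4*I*√11)/(58*(-25 + 4*I*√11)) = 25446 + (-812 + 4500 + 4350 - 720*I*√11 - 696*I*√11)/(58*(-25 + 4*I*√11)) = 25446 + (8038 - 1416*I*√11)/(58*(-25 + 4*I*√11))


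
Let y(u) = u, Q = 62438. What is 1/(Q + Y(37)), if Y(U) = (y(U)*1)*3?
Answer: 1/62549 ≈ 1.5987e-5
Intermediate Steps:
Y(U) = 3*U (Y(U) = (U*1)*3 = U*3 = 3*U)
1/(Q + Y(37)) = 1/(62438 + 3*37) = 1/(62438 + 111) = 1/62549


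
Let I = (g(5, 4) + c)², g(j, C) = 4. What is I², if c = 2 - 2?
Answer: 256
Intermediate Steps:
c = 0
I = 16 (I = (4 + 0)² = 4² = 16)
I² = 16² = 256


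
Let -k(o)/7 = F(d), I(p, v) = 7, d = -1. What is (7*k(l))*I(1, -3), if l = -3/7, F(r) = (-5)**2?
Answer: -8575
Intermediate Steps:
F(r) = 25
l = -3/7 (l = -3*1/7 = -3/7 ≈ -0.42857)
k(o) = -175 (k(o) = -7*25 = -175)
(7*k(l))*I(1, -3) = (7*(-175))*7 = -1225*7 = -8575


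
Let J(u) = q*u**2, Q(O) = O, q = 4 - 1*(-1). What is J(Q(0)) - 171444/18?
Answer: -28574/3 ≈ -9524.7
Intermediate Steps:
q = 5 (q = 4 + 1 = 5)
J(u) = 5*u**2
J(Q(0)) - 171444/18 = 5*0**2 - 171444/18 = 5*0 - 171444/18 = 0 - 471*182/9 = 0 - 28574/3 = -28574/3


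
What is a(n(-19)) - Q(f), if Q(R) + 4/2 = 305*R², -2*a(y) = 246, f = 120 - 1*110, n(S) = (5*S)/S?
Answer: -30621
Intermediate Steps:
n(S) = 5
f = 10 (f = 120 - 110 = 10)
a(y) = -123 (a(y) = -½*246 = -123)
Q(R) = -2 + 305*R²
a(n(-19)) - Q(f) = -123 - (-2 + 305*10²) = -123 - (-2 + 305*100) = -123 - (-2 + 30500) = -123 - 1*30498 = -123 - 30498 = -30621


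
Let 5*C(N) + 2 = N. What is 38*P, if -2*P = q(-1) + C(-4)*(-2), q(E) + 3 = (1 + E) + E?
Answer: 152/5 ≈ 30.400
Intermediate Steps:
C(N) = -⅖ + N/5
q(E) = -2 + 2*E (q(E) = -3 + ((1 + E) + E) = -3 + (1 + 2*E) = -2 + 2*E)
P = ⅘ (P = -((-2 + 2*(-1)) + (-⅖ + (⅕)*(-4))*(-2))/2 = -((-2 - 2) + (-⅖ - ⅘)*(-2))/2 = -(-4 - 6/5*(-2))/2 = -(-4 + 12/5)/2 = -½*(-8/5) = ⅘ ≈ 0.80000)
38*P = 38*(⅘) = 152/5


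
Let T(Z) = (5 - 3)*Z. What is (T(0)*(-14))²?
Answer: 0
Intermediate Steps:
T(Z) = 2*Z
(T(0)*(-14))² = ((2*0)*(-14))² = (0*(-14))² = 0² = 0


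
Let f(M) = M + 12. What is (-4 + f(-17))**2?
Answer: 81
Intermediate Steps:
f(M) = 12 + M
(-4 + f(-17))**2 = (-4 + (12 - 17))**2 = (-4 - 5)**2 = (-9)**2 = 81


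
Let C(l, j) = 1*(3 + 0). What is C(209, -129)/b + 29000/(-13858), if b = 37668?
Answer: -182055071/87000524 ≈ -2.0926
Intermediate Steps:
C(l, j) = 3 (C(l, j) = 1*3 = 3)
C(209, -129)/b + 29000/(-13858) = 3/37668 + 29000/(-13858) = 3*(1/37668) + 29000*(-1/13858) = 1/12556 - 14500/6929 = -182055071/87000524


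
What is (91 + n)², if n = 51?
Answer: 20164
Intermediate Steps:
(91 + n)² = (91 + 51)² = 142² = 20164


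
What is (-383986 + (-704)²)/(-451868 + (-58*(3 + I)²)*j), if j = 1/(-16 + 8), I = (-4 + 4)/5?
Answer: -446520/1807211 ≈ -0.24708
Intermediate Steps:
I = 0 (I = 0*(⅕) = 0)
j = -⅛ (j = 1/(-8) = -⅛ ≈ -0.12500)
(-383986 + (-704)²)/(-451868 + (-58*(3 + I)²)*j) = (-383986 + (-704)²)/(-451868 - 58*(3 + 0)²*(-⅛)) = (-383986 + 495616)/(-451868 - 58*3²*(-⅛)) = 111630/(-451868 - 58*9*(-⅛)) = 111630/(-451868 - 522*(-⅛)) = 111630/(-451868 + 261/4) = 111630/(-1807211/4) = 111630*(-4/1807211) = -446520/1807211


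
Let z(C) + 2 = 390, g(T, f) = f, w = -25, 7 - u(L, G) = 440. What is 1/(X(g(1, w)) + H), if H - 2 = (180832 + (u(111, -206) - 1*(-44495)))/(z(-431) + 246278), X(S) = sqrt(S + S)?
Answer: 44290483629/889513591219 - 76055144445*I*sqrt(2)/889513591219 ≈ 0.049792 - 0.12092*I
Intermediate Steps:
u(L, G) = -433 (u(L, G) = 7 - 1*440 = 7 - 440 = -433)
z(C) = 388 (z(C) = -2 + 390 = 388)
X(S) = sqrt(2)*sqrt(S) (X(S) = sqrt(2*S) = sqrt(2)*sqrt(S))
H = 359113/123333 (H = 2 + (180832 + (-433 - 1*(-44495)))/(388 + 246278) = 2 + (180832 + (-433 + 44495))/246666 = 2 + (180832 + 44062)*(1/246666) = 2 + 224894*(1/246666) = 2 + 112447/123333 = 359113/123333 ≈ 2.9117)
1/(X(g(1, w)) + H) = 1/(sqrt(2)*sqrt(-25) + 359113/123333) = 1/(sqrt(2)*(5*I) + 359113/123333) = 1/(5*I*sqrt(2) + 359113/123333) = 1/(359113/123333 + 5*I*sqrt(2))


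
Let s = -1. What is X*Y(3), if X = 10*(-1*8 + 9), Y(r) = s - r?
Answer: -40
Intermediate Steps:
Y(r) = -1 - r
X = 10 (X = 10*(-8 + 9) = 10*1 = 10)
X*Y(3) = 10*(-1 - 1*3) = 10*(-1 - 3) = 10*(-4) = -40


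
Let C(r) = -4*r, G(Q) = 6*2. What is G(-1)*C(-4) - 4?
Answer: 188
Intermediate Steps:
G(Q) = 12
G(-1)*C(-4) - 4 = 12*(-4*(-4)) - 4 = 12*16 - 4 = 192 - 4 = 188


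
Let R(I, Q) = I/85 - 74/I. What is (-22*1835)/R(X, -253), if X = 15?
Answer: 10294350/1213 ≈ 8486.7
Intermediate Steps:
R(I, Q) = -74/I + I/85 (R(I, Q) = I*(1/85) - 74/I = I/85 - 74/I = -74/I + I/85)
(-22*1835)/R(X, -253) = (-22*1835)/(-74/15 + (1/85)*15) = -40370/(-74*1/15 + 3/17) = -40370/(-74/15 + 3/17) = -40370/(-1213/255) = -40370*(-255/1213) = 10294350/1213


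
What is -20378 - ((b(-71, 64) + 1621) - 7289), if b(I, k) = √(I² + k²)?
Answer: -14710 - √9137 ≈ -14806.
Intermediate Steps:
-20378 - ((b(-71, 64) + 1621) - 7289) = -20378 - ((√((-71)² + 64²) + 1621) - 7289) = -20378 - ((√(5041 + 4096) + 1621) - 7289) = -20378 - ((√9137 + 1621) - 7289) = -20378 - ((1621 + √9137) - 7289) = -20378 - (-5668 + √9137) = -20378 + (5668 - √9137) = -14710 - √9137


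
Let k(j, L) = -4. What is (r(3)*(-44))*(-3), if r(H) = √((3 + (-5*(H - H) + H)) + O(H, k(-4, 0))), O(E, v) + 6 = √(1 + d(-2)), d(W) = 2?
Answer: 132*3^(¼) ≈ 173.72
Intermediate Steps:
O(E, v) = -6 + √3 (O(E, v) = -6 + √(1 + 2) = -6 + √3)
r(H) = √(-3 + H + √3) (r(H) = √((3 + (-5*(H - H) + H)) + (-6 + √3)) = √((3 + (-5*0 + H)) + (-6 + √3)) = √((3 + (0 + H)) + (-6 + √3)) = √((3 + H) + (-6 + √3)) = √(-3 + H + √3))
(r(3)*(-44))*(-3) = (√(-3 + 3 + √3)*(-44))*(-3) = (√(√3)*(-44))*(-3) = (3^(¼)*(-44))*(-3) = -44*3^(¼)*(-3) = 132*3^(¼)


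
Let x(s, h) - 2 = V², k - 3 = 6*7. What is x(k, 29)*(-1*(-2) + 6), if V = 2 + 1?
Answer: 88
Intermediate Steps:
V = 3
k = 45 (k = 3 + 6*7 = 3 + 42 = 45)
x(s, h) = 11 (x(s, h) = 2 + 3² = 2 + 9 = 11)
x(k, 29)*(-1*(-2) + 6) = 11*(-1*(-2) + 6) = 11*(2 + 6) = 11*8 = 88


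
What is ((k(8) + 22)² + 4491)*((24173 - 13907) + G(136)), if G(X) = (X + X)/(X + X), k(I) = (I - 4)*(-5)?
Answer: 46150165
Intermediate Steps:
k(I) = 20 - 5*I (k(I) = (-4 + I)*(-5) = 20 - 5*I)
G(X) = 1 (G(X) = (2*X)/((2*X)) = (2*X)*(1/(2*X)) = 1)
((k(8) + 22)² + 4491)*((24173 - 13907) + G(136)) = (((20 - 5*8) + 22)² + 4491)*((24173 - 13907) + 1) = (((20 - 40) + 22)² + 4491)*(10266 + 1) = ((-20 + 22)² + 4491)*10267 = (2² + 4491)*10267 = (4 + 4491)*10267 = 4495*10267 = 46150165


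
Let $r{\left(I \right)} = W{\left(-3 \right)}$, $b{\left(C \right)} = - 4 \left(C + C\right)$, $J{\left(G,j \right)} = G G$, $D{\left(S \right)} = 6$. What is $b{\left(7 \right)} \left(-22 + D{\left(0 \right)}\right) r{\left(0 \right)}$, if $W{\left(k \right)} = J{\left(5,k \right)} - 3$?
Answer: $19712$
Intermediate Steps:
$J{\left(G,j \right)} = G^{2}$
$b{\left(C \right)} = - 8 C$ ($b{\left(C \right)} = - 4 \cdot 2 C = - 8 C$)
$W{\left(k \right)} = 22$ ($W{\left(k \right)} = 5^{2} - 3 = 25 - 3 = 22$)
$r{\left(I \right)} = 22$
$b{\left(7 \right)} \left(-22 + D{\left(0 \right)}\right) r{\left(0 \right)} = \left(-8\right) 7 \left(-22 + 6\right) 22 = \left(-56\right) \left(-16\right) 22 = 896 \cdot 22 = 19712$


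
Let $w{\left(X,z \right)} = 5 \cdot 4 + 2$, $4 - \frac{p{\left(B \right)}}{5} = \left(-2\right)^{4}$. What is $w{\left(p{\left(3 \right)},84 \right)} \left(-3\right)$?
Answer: $-66$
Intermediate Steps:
$p{\left(B \right)} = -60$ ($p{\left(B \right)} = 20 - 5 \left(-2\right)^{4} = 20 - 80 = -60$)
$w{\left(X,z \right)} = 22$ ($w{\left(X,z \right)} = 20 + 2 = 22$)
$w{\left(p{\left(3 \right)},84 \right)} \left(-3\right) = 22 \left(-3\right) = -66$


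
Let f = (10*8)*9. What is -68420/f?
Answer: -3421/36 ≈ -95.028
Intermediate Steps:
f = 720 (f = 80*9 = 720)
-68420/f = -68420/720 = -68420*1/720 = -3421/36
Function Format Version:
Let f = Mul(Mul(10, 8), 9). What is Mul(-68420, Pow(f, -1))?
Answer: Rational(-3421, 36) ≈ -95.028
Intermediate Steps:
f = 720 (f = Mul(80, 9) = 720)
Mul(-68420, Pow(f, -1)) = Mul(-68420, Pow(720, -1)) = Mul(-68420, Rational(1, 720)) = Rational(-3421, 36)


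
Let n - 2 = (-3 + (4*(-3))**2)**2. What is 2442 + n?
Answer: 22325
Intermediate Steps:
n = 19883 (n = 2 + (-3 + (4*(-3))**2)**2 = 2 + (-3 + (-12)**2)**2 = 2 + (-3 + 144)**2 = 2 + 141**2 = 2 + 19881 = 19883)
2442 + n = 2442 + 19883 = 22325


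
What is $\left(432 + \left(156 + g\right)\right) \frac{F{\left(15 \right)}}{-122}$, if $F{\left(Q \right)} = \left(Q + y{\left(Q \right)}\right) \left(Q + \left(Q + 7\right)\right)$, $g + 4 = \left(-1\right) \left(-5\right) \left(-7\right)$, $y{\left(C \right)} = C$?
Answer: $-4995$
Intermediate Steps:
$g = -39$ ($g = -4 + \left(-1\right) \left(-5\right) \left(-7\right) = -4 + 5 \left(-7\right) = -4 - 35 = -39$)
$F{\left(Q \right)} = 2 Q \left(7 + 2 Q\right)$ ($F{\left(Q \right)} = \left(Q + Q\right) \left(Q + \left(Q + 7\right)\right) = 2 Q \left(Q + \left(7 + Q\right)\right) = 2 Q \left(7 + 2 Q\right)$)
$\left(432 + \left(156 + g\right)\right) \frac{F{\left(15 \right)}}{-122} = \left(432 + \left(156 - 39\right)\right) \frac{2 \cdot 15 \left(7 + 2 \cdot 15\right)}{-122} = \left(432 + 117\right) 2 \cdot 15 \left(7 + 30\right) \left(- \frac{1}{122}\right) = 549 \cdot 2 \cdot 15 \cdot 37 \left(- \frac{1}{122}\right) = 549 \cdot 1110 \left(- \frac{1}{122}\right) = 549 \left(- \frac{555}{61}\right) = -4995$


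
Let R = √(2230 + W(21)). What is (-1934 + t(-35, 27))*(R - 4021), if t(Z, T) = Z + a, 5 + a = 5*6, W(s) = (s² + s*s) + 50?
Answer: 7816824 - 1944*√3162 ≈ 7.7075e+6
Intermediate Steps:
W(s) = 50 + 2*s² (W(s) = (s² + s²) + 50 = 2*s² + 50 = 50 + 2*s²)
a = 25 (a = -5 + 5*6 = -5 + 30 = 25)
t(Z, T) = 25 + Z (t(Z, T) = Z + 25 = 25 + Z)
R = √3162 (R = √(2230 + (50 + 2*21²)) = √(2230 + (50 + 2*441)) = √(2230 + (50 + 882)) = √(2230 + 932) = √3162 ≈ 56.232)
(-1934 + t(-35, 27))*(R - 4021) = (-1934 + (25 - 35))*(√3162 - 4021) = (-1934 - 10)*(-4021 + √3162) = -1944*(-4021 + √3162) = 7816824 - 1944*√3162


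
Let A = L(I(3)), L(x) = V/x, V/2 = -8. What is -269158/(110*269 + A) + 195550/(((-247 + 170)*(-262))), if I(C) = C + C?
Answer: 266857156/447671147 ≈ 0.59610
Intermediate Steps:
V = -16 (V = 2*(-8) = -16)
I(C) = 2*C
L(x) = -16/x
A = -8/3 (A = -16/(2*3) = -16/6 = -16*⅙ = -8/3 ≈ -2.6667)
-269158/(110*269 + A) + 195550/(((-247 + 170)*(-262))) = -269158/(110*269 - 8/3) + 195550/(((-247 + 170)*(-262))) = -269158/(29590 - 8/3) + 195550/((-77*(-262))) = -269158/88762/3 + 195550/20174 = -269158*3/88762 + 195550*(1/20174) = -403737/44381 + 97775/10087 = 266857156/447671147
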